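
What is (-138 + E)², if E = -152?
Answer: 84100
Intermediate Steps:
(-138 + E)² = (-138 - 152)² = (-290)² = 84100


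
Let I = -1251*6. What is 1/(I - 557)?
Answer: -1/8063 ≈ -0.00012402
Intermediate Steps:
I = -7506
1/(I - 557) = 1/(-7506 - 557) = 1/(-8063) = -1/8063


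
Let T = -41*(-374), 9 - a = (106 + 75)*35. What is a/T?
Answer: -3163/7667 ≈ -0.41255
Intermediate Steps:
a = -6326 (a = 9 - (106 + 75)*35 = 9 - 181*35 = 9 - 1*6335 = 9 - 6335 = -6326)
T = 15334
a/T = -6326/15334 = -6326*1/15334 = -3163/7667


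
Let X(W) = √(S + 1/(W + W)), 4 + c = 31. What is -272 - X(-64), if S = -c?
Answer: -272 - I*√6914/16 ≈ -272.0 - 5.1969*I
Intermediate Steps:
c = 27 (c = -4 + 31 = 27)
S = -27 (S = -1*27 = -27)
X(W) = √(-27 + 1/(2*W)) (X(W) = √(-27 + 1/(W + W)) = √(-27 + 1/(2*W)))
-272 - X(-64) = -272 - √(-108 + 2/(-64))/2 = -272 - √(-108 + 2*(-1/64))/2 = -272 - √(-108 - 1/32)/2 = -272 - √(-3457/32)/2 = -272 - I*√6914/8/2 = -272 - I*√6914/16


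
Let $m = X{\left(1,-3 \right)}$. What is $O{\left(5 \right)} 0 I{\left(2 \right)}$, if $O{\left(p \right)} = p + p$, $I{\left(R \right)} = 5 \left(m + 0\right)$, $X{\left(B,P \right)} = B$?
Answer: $0$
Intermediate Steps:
$m = 1$
$I{\left(R \right)} = 5$ ($I{\left(R \right)} = 5 \left(1 + 0\right) = 5 \cdot 1 = 5$)
$O{\left(p \right)} = 2 p$
$O{\left(5 \right)} 0 I{\left(2 \right)} = 2 \cdot 5 \cdot 0 \cdot 5 = 10 \cdot 0 \cdot 5 = 0 \cdot 5 = 0$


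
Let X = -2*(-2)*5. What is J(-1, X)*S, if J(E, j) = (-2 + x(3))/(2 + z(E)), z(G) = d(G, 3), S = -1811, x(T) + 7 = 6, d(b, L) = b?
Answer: 5433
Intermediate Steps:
x(T) = -1 (x(T) = -7 + 6 = -1)
z(G) = G
X = 20 (X = 4*5 = 20)
J(E, j) = -3/(2 + E) (J(E, j) = (-2 - 1)/(2 + E) = -3/(2 + E))
J(-1, X)*S = -3/(2 - 1)*(-1811) = -3/1*(-1811) = -3*1*(-1811) = -3*(-1811) = 5433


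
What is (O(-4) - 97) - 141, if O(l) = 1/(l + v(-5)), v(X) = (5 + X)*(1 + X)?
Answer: -953/4 ≈ -238.25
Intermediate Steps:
v(X) = (1 + X)*(5 + X)
O(l) = 1/l (O(l) = 1/(l + (5 + (-5)**2 + 6*(-5))) = 1/(l + (5 + 25 - 30)) = 1/(l + 0) = 1/l)
(O(-4) - 97) - 141 = (1/(-4) - 97) - 141 = (-1/4 - 97) - 141 = -389/4 - 141 = -953/4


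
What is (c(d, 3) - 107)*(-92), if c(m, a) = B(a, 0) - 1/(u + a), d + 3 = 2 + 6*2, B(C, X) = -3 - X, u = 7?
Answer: 50646/5 ≈ 10129.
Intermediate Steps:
d = 11 (d = -3 + (2 + 6*2) = -3 + (2 + 12) = -3 + 14 = 11)
c(m, a) = -3 - 1/(7 + a) (c(m, a) = (-3 - 1*0) - 1/(7 + a) = (-3 + 0) - 1/(7 + a) = -3 - 1/(7 + a))
(c(d, 3) - 107)*(-92) = ((-22 - 3*3)/(7 + 3) - 107)*(-92) = ((-22 - 9)/10 - 107)*(-92) = ((⅒)*(-31) - 107)*(-92) = (-31/10 - 107)*(-92) = -1101/10*(-92) = 50646/5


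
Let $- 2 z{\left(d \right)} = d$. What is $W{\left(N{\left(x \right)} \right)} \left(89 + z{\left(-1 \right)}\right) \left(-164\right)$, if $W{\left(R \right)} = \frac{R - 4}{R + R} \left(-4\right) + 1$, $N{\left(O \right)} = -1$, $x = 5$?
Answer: $132102$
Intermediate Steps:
$z{\left(d \right)} = - \frac{d}{2}$
$W{\left(R \right)} = 1 - \frac{2 \left(-4 + R\right)}{R}$ ($W{\left(R \right)} = \frac{-4 + R}{2 R} \left(-4\right) + 1 = - \frac{2 \left(-4 + R\right)}{R} + 1 = 1 - \frac{2 \left(-4 + R\right)}{R}$)
$W{\left(N{\left(x \right)} \right)} \left(89 + z{\left(-1 \right)}\right) \left(-164\right) = \frac{8 - -1}{-1} \left(89 - - \frac{1}{2}\right) \left(-164\right) = - (8 + 1) \left(89 + \frac{1}{2}\right) \left(-164\right) = \left(-1\right) 9 \cdot \frac{179}{2} \left(-164\right) = \left(-9\right) \frac{179}{2} \left(-164\right) = \left(- \frac{1611}{2}\right) \left(-164\right) = 132102$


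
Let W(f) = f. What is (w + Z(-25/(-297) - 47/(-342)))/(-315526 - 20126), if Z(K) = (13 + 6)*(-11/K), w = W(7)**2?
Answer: 2236225/839465652 ≈ 0.0026639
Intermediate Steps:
w = 49 (w = 7**2 = 49)
Z(K) = -209/K (Z(K) = 19*(-11/K) = -209/K)
(w + Z(-25/(-297) - 47/(-342)))/(-315526 - 20126) = (49 - 209/(-25/(-297) - 47/(-342)))/(-315526 - 20126) = (49 - 209/(-25*(-1/297) - 47*(-1/342)))/(-335652) = (49 - 209/(25/297 + 47/342))*(-1/335652) = (49 - 209/2501/11286)*(-1/335652) = (49 - 209*11286/2501)*(-1/335652) = (49 - 2358774/2501)*(-1/335652) = -2236225/2501*(-1/335652) = 2236225/839465652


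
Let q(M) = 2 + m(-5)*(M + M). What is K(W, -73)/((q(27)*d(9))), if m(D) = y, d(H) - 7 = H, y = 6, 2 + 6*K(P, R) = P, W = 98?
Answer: 1/326 ≈ 0.0030675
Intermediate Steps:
K(P, R) = -⅓ + P/6
d(H) = 7 + H
m(D) = 6
q(M) = 2 + 12*M (q(M) = 2 + 6*(M + M) = 2 + 6*(2*M) = 2 + 12*M)
K(W, -73)/((q(27)*d(9))) = (-⅓ + (⅙)*98)/(((2 + 12*27)*(7 + 9))) = (-⅓ + 49/3)/(((2 + 324)*16)) = 16/((326*16)) = 16/5216 = 16*(1/5216) = 1/326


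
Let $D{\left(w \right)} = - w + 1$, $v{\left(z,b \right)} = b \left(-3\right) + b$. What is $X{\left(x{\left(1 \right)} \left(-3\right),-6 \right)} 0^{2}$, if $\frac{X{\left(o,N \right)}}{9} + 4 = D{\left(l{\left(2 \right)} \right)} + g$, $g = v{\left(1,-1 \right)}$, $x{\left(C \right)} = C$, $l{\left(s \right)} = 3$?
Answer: $0$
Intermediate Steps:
$v{\left(z,b \right)} = - 2 b$ ($v{\left(z,b \right)} = - 3 b + b = - 2 b$)
$g = 2$ ($g = \left(-2\right) \left(-1\right) = 2$)
$D{\left(w \right)} = 1 - w$
$X{\left(o,N \right)} = -36$ ($X{\left(o,N \right)} = -36 + 9 \left(\left(1 - 3\right) + 2\right) = -36 + 9 \left(-2 + 2\right) = -36 + 9 \cdot 0 = -36 + 0 = -36$)
$X{\left(x{\left(1 \right)} \left(-3\right),-6 \right)} 0^{2} = - 36 \cdot 0^{2} = \left(-36\right) 0 = 0$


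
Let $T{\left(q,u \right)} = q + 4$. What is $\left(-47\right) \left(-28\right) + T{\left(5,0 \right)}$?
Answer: $1325$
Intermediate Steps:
$T{\left(q,u \right)} = 4 + q$
$\left(-47\right) \left(-28\right) + T{\left(5,0 \right)} = \left(-47\right) \left(-28\right) + \left(4 + 5\right) = 1316 + 9 = 1325$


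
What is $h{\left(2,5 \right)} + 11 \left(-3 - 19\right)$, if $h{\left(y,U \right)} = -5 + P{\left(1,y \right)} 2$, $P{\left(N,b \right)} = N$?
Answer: $-245$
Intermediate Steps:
$h{\left(y,U \right)} = -3$ ($h{\left(y,U \right)} = -5 + 1 \cdot 2 = -5 + 2 = -3$)
$h{\left(2,5 \right)} + 11 \left(-3 - 19\right) = -3 + 11 \left(-3 - 19\right) = -3 + 11 \left(-22\right) = -3 - 242 = -245$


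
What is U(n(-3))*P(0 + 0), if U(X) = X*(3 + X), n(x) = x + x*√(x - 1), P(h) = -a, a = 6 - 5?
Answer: 36 - 18*I ≈ 36.0 - 18.0*I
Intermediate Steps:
a = 1
P(h) = -1 (P(h) = -1*1 = -1)
n(x) = x + x*√(-1 + x)
U(n(-3))*P(0 + 0) = ((-3*(1 + √(-1 - 3)))*(3 - 3*(1 + √(-1 - 3))))*(-1) = ((-3*(1 + √(-4)))*(3 - 3*(1 + √(-4))))*(-1) = ((-3*(1 + 2*I))*(3 - 3*(1 + 2*I)))*(-1) = ((-3 - 6*I)*(3 + (-3 - 6*I)))*(-1) = ((-3 - 6*I)*(-6*I))*(-1) = -6*I*(-3 - 6*I)*(-1) = 6*I*(-3 - 6*I)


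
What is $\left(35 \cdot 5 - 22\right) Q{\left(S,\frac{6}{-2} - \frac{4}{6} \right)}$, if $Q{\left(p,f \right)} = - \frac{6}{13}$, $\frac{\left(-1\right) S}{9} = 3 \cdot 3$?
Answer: $- \frac{918}{13} \approx -70.615$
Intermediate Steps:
$S = -81$ ($S = - 9 \cdot 3 \cdot 3 = \left(-9\right) 9 = -81$)
$Q{\left(p,f \right)} = - \frac{6}{13}$ ($Q{\left(p,f \right)} = \left(-6\right) \frac{1}{13} = - \frac{6}{13}$)
$\left(35 \cdot 5 - 22\right) Q{\left(S,\frac{6}{-2} - \frac{4}{6} \right)} = \left(35 \cdot 5 - 22\right) \left(- \frac{6}{13}\right) = \left(175 - 22\right) \left(- \frac{6}{13}\right) = 153 \left(- \frac{6}{13}\right) = - \frac{918}{13}$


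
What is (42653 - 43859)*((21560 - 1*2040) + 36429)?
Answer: -67474494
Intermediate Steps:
(42653 - 43859)*((21560 - 1*2040) + 36429) = -1206*((21560 - 2040) + 36429) = -1206*(19520 + 36429) = -1206*55949 = -67474494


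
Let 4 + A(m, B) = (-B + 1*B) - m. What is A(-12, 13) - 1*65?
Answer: -57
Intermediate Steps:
A(m, B) = -4 - m (A(m, B) = -4 + ((-B + 1*B) - m) = -4 + ((-B + B) - m) = -4 + (0 - m) = -4 - m)
A(-12, 13) - 1*65 = (-4 - 1*(-12)) - 1*65 = (-4 + 12) - 65 = 8 - 65 = -57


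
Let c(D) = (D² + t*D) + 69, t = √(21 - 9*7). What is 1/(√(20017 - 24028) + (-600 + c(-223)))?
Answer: 1/(49198 + I*√4011 - 223*I*√42) ≈ 2.031e-5 + 5.7047e-7*I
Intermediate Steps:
t = I*√42 (t = √(21 - 63) = √(-42) = I*√42 ≈ 6.4807*I)
c(D) = 69 + D² + I*D*√42 (c(D) = (D² + (I*√42)*D) + 69 = (D² + I*D*√42) + 69 = 69 + D² + I*D*√42)
1/(√(20017 - 24028) + (-600 + c(-223))) = 1/(√(20017 - 24028) + (-600 + (69 + (-223)² + I*(-223)*√42))) = 1/(√(-4011) + (-600 + (69 + 49729 - 223*I*√42))) = 1/(I*√4011 + (-600 + (49798 - 223*I*√42))) = 1/(I*√4011 + (49198 - 223*I*√42)) = 1/(49198 + I*√4011 - 223*I*√42)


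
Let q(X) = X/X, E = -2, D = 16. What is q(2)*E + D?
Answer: 14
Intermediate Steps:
q(X) = 1
q(2)*E + D = 1*(-2) + 16 = -2 + 16 = 14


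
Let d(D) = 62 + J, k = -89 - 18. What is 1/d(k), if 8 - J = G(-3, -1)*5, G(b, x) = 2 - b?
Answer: 1/45 ≈ 0.022222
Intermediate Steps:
J = -17 (J = 8 - (2 - 1*(-3))*5 = 8 - (2 + 3)*5 = 8 - 5*5 = 8 - 1*25 = 8 - 25 = -17)
k = -107
d(D) = 45 (d(D) = 62 - 17 = 45)
1/d(k) = 1/45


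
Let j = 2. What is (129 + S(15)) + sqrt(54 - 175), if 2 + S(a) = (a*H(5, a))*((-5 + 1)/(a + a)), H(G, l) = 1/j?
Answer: 126 + 11*I ≈ 126.0 + 11.0*I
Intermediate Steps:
H(G, l) = 1/2
S(a) = -3 (S(a) = -2 + (a*(1/2))*((-5 + 1)/(a + a)) = -2 + (a/2)*(-4*1/(2*a)) = -2 + (a/2)*(-2/a) = -2 - 1 = -3)
(129 + S(15)) + sqrt(54 - 175) = (129 - 3) + sqrt(54 - 175) = 126 + sqrt(-121) = 126 + 11*I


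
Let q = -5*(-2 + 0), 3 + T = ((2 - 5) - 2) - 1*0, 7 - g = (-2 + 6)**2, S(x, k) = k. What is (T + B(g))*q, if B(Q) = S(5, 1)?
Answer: -70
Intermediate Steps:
g = -9 (g = 7 - (-2 + 6)**2 = 7 - 1*4**2 = 7 - 1*16 = 7 - 16 = -9)
B(Q) = 1
T = -8 (T = -3 + (((2 - 5) - 2) - 1*0) = -3 + ((-3 - 2) + 0) = -3 + (-5 + 0) = -3 - 5 = -8)
q = 10 (q = -5*(-2) = 10)
(T + B(g))*q = (-8 + 1)*10 = -7*10 = -70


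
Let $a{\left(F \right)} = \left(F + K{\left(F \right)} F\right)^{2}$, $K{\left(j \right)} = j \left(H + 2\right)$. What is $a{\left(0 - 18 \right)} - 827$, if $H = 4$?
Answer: $3708649$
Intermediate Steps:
$K{\left(j \right)} = 6 j$ ($K{\left(j \right)} = j \left(4 + 2\right) = j 6 = 6 j$)
$a{\left(F \right)} = \left(F + 6 F^{2}\right)^{2}$ ($a{\left(F \right)} = \left(F + 6 F F\right)^{2} = \left(F + 6 F^{2}\right)^{2}$)
$a{\left(0 - 18 \right)} - 827 = \left(0 - 18\right)^{2} \left(1 + 6 \left(0 - 18\right)\right)^{2} - 827 = \left(-18\right)^{2} \left(1 + 6 \left(-18\right)\right)^{2} - 827 = 324 \left(1 - 108\right)^{2} - 827 = 324 \left(-107\right)^{2} - 827 = 324 \cdot 11449 - 827 = 3709476 - 827 = 3708649$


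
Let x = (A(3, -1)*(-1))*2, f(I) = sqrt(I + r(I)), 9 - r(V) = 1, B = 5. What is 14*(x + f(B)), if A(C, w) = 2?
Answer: -56 + 14*sqrt(13) ≈ -5.5223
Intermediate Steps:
r(V) = 8 (r(V) = 9 - 1*1 = 9 - 1 = 8)
f(I) = sqrt(8 + I) (f(I) = sqrt(I + 8) = sqrt(8 + I))
x = -4 (x = (2*(-1))*2 = -2*2 = -4)
14*(x + f(B)) = 14*(-4 + sqrt(8 + 5)) = 14*(-4 + sqrt(13)) = -56 + 14*sqrt(13)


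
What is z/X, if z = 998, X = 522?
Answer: 499/261 ≈ 1.9119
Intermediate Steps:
z/X = 998/522 = 998*(1/522) = 499/261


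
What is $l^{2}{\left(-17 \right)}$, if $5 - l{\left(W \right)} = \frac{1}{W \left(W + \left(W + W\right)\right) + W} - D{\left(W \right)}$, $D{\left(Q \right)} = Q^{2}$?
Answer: $\frac{62449510201}{722500} \approx 86435.0$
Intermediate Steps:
$l{\left(W \right)} = 5 + W^{2} - \frac{1}{W + 3 W^{2}}$ ($l{\left(W \right)} = 5 - \left(\frac{1}{W \left(W + \left(W + W\right)\right) + W} - W^{2}\right) = 5 - \left(\frac{1}{W \left(W + 2 W\right) + W} - W^{2}\right) = 5 - \left(\frac{1}{W 3 W + W} - W^{2}\right) = 5 - \left(\frac{1}{3 W^{2} + W} - W^{2}\right) = 5 - \left(\frac{1}{W + 3 W^{2}} - W^{2}\right) = 5 + \left(W^{2} - \frac{1}{W + 3 W^{2}}\right) = 5 + W^{2} - \frac{1}{W + 3 W^{2}}$)
$l^{2}{\left(-17 \right)} = \left(\frac{-1 + \left(-17\right)^{3} + 3 \left(-17\right)^{4} + 5 \left(-17\right) + 15 \left(-17\right)^{2}}{\left(-17\right) \left(1 + 3 \left(-17\right)\right)}\right)^{2} = \left(- \frac{-1 - 4913 + 3 \cdot 83521 - 85 + 15 \cdot 289}{17 \left(1 - 51\right)}\right)^{2} = \left(- \frac{-1 - 4913 + 250563 - 85 + 4335}{17 \left(-50\right)}\right)^{2} = \left(\left(- \frac{1}{17}\right) \left(- \frac{1}{50}\right) 249899\right)^{2} = \left(\frac{249899}{850}\right)^{2} = \frac{62449510201}{722500}$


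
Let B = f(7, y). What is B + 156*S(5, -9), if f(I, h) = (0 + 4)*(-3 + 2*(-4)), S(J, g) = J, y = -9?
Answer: 736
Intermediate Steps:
f(I, h) = -44 (f(I, h) = 4*(-3 - 8) = 4*(-11) = -44)
B = -44
B + 156*S(5, -9) = -44 + 156*5 = -44 + 780 = 736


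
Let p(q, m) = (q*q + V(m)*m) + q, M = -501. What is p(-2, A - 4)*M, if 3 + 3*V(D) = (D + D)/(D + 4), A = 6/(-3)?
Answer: 2004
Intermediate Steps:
A = -2 (A = 6*(-⅓) = -2)
V(D) = -1 + 2*D/(3*(4 + D)) (V(D) = -1 + ((D + D)/(D + 4))/3 = -1 + ((2*D)/(4 + D))/3 = -1 + (2*D/(4 + D))/3 = -1 + 2*D/(3*(4 + D)))
p(q, m) = q + q² + m*(-12 - m)/(3*(4 + m)) (p(q, m) = (q*q + ((-12 - m)/(3*(4 + m)))*m) + q = (q² + m*(-12 - m)/(3*(4 + m))) + q = q + q² + m*(-12 - m)/(3*(4 + m)))
p(-2, A - 4)*M = ((-(-2 - 4)*(12 + (-2 - 4))/3 - 2*(1 - 2)*(4 + (-2 - 4)))/(4 + (-2 - 4)))*(-501) = ((-⅓*(-6)*(12 - 6) - 2*(-1)*(4 - 6))/(4 - 6))*(-501) = ((-⅓*(-6)*6 - 2*(-1)*(-2))/(-2))*(-501) = -(12 - 4)/2*(-501) = -½*8*(-501) = -4*(-501) = 2004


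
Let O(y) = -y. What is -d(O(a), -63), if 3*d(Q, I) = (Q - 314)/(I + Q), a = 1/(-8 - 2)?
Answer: -3139/1887 ≈ -1.6635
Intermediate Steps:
a = -1/10 (a = 1/(-10) = -1/10 ≈ -0.10000)
d(Q, I) = (-314 + Q)/(3*(I + Q)) (d(Q, I) = ((Q - 314)/(I + Q))/3 = ((-314 + Q)/(I + Q))/3 = (-314 + Q)/(3*(I + Q)))
-d(O(a), -63) = -(-314 - 1*(-1/10))/(3*(-63 - 1*(-1/10))) = -(-314 + 1/10)/(3*(-63 + 1/10)) = -(-3139)/(3*(-629/10)*10) = -(-10)*(-3139)/(3*629*10) = -1*3139/1887 = -3139/1887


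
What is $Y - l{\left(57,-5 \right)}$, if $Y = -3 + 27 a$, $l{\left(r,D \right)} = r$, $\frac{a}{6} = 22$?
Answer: $3504$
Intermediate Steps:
$a = 132$ ($a = 6 \cdot 22 = 132$)
$Y = 3561$ ($Y = -3 + 27 \cdot 132 = -3 + 3564 = 3561$)
$Y - l{\left(57,-5 \right)} = 3561 - 57 = 3504$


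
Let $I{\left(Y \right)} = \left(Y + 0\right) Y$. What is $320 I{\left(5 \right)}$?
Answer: $8000$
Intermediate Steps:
$I{\left(Y \right)} = Y^{2}$ ($I{\left(Y \right)} = Y Y = Y^{2}$)
$320 I{\left(5 \right)} = 320 \cdot 5^{2} = 320 \cdot 25 = 8000$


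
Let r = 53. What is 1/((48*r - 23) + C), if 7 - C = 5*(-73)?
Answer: 1/2893 ≈ 0.00034566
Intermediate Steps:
C = 372 (C = 7 - 5*(-73) = 7 - 1*(-365) = 7 + 365 = 372)
1/((48*r - 23) + C) = 1/((48*53 - 23) + 372) = 1/((2544 - 23) + 372) = 1/(2521 + 372) = 1/2893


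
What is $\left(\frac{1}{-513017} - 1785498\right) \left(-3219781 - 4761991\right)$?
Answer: $\frac{7311229938932931524}{513017} \approx 1.4251 \cdot 10^{13}$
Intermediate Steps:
$\left(\frac{1}{-513017} - 1785498\right) \left(-3219781 - 4761991\right) = \left(- \frac{1}{513017} - 1785498\right) \left(-7981772\right) = \left(- \frac{915990827467}{513017}\right) \left(-7981772\right) = \frac{7311229938932931524}{513017}$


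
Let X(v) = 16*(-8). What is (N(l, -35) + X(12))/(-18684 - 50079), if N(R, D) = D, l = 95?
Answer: 163/68763 ≈ 0.0023705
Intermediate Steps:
X(v) = -128
(N(l, -35) + X(12))/(-18684 - 50079) = (-35 - 128)/(-18684 - 50079) = -163/(-68763) = -163*(-1/68763) = 163/68763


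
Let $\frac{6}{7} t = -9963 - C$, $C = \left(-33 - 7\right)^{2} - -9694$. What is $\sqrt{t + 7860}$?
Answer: $\frac{i \sqrt{609834}}{6} \approx 130.15 i$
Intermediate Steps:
$C = 11294$ ($C = \left(-40\right)^{2} + 9694 = 1600 + 9694 = 11294$)
$t = - \frac{148799}{6}$ ($t = \frac{7 \left(-9963 - 11294\right)}{6} = \frac{7}{6} \left(-21257\right) = - \frac{148799}{6} \approx -24800.0$)
$\sqrt{t + 7860} = \sqrt{- \frac{148799}{6} + 7860} = \sqrt{- \frac{101639}{6}} = \frac{i \sqrt{609834}}{6}$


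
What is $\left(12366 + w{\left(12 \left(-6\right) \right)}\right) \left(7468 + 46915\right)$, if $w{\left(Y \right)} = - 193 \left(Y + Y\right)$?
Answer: $2183912514$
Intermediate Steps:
$w{\left(Y \right)} = - 386 Y$ ($w{\left(Y \right)} = - 193 \cdot 2 Y = - 386 Y$)
$\left(12366 + w{\left(12 \left(-6\right) \right)}\right) \left(7468 + 46915\right) = \left(12366 - 386 \cdot 12 \left(-6\right)\right) \left(7468 + 46915\right) = \left(12366 - -27792\right) 54383 = \left(12366 + 27792\right) 54383 = 40158 \cdot 54383 = 2183912514$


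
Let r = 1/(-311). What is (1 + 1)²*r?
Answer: -4/311 ≈ -0.012862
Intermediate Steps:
r = -1/311 ≈ -0.0032154
(1 + 1)²*r = (1 + 1)²*(-1/311) = 2²*(-1/311) = 4*(-1/311) = -4/311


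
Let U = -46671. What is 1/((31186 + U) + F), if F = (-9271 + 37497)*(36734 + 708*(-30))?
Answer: 1/437318159 ≈ 2.2867e-9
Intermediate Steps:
F = 437333644 (F = 28226*(36734 - 21240) = 28226*15494 = 437333644)
1/((31186 + U) + F) = 1/((31186 - 46671) + 437333644) = 1/(-15485 + 437333644) = 1/437318159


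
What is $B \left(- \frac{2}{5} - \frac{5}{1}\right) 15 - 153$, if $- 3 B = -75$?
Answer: $-2178$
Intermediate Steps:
$B = 25$ ($B = \left(- \frac{1}{3}\right) \left(-75\right) = 25$)
$B \left(- \frac{2}{5} - \frac{5}{1}\right) 15 - 153 = 25 \left(- \frac{2}{5} - \frac{5}{1}\right) 15 - 153 = 25 \left(\left(-2\right) \frac{1}{5} - 5\right) 15 - 153 = 25 \left(- \frac{2}{5} - 5\right) 15 - 153 = 25 \left(\left(- \frac{27}{5}\right) 15\right) - 153 = 25 \left(-81\right) - 153 = -2025 - 153 = -2178$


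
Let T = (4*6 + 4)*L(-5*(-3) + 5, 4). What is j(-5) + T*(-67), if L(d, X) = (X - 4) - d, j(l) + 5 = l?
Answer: 37510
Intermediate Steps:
j(l) = -5 + l
L(d, X) = -4 + X - d (L(d, X) = (-4 + X) - d = -4 + X - d)
T = -560 (T = (4*6 + 4)*(-4 + 4 - (-5*(-3) + 5)) = (24 + 4)*(-4 + 4 - (15 + 5)) = 28*(-4 + 4 - 1*20) = 28*(-4 + 4 - 20) = 28*(-20) = -560)
j(-5) + T*(-67) = (-5 - 5) - 560*(-67) = -10 + 37520 = 37510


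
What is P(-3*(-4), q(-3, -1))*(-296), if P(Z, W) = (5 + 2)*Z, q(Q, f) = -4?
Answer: -24864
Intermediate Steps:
P(Z, W) = 7*Z
P(-3*(-4), q(-3, -1))*(-296) = (7*(-3*(-4)))*(-296) = (7*12)*(-296) = 84*(-296) = -24864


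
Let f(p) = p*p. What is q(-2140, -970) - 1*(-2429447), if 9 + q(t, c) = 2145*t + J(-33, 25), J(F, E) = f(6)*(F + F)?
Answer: -2163238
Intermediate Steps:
f(p) = p²
J(F, E) = 72*F (J(F, E) = 6²*(F + F) = 36*(2*F) = 72*F)
q(t, c) = -2385 + 2145*t (q(t, c) = -9 + (2145*t + 72*(-33)) = -9 + (2145*t - 2376) = -9 + (-2376 + 2145*t) = -2385 + 2145*t)
q(-2140, -970) - 1*(-2429447) = (-2385 + 2145*(-2140)) - 1*(-2429447) = (-2385 - 4590300) + 2429447 = -4592685 + 2429447 = -2163238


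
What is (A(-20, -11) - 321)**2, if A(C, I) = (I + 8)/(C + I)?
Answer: 98962704/961 ≈ 1.0298e+5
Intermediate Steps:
A(C, I) = (8 + I)/(C + I)
(A(-20, -11) - 321)**2 = ((8 - 11)/(-20 - 11) - 321)**2 = (-3/(-31) - 321)**2 = (-1/31*(-3) - 321)**2 = (3/31 - 321)**2 = (-9948/31)**2 = 98962704/961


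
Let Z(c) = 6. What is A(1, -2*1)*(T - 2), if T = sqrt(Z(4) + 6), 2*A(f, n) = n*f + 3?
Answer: -1 + sqrt(3) ≈ 0.73205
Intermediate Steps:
A(f, n) = 3/2 + f*n/2 (A(f, n) = (n*f + 3)/2 = (f*n + 3)/2 = (3 + f*n)/2 = 3/2 + f*n/2)
T = 2*sqrt(3) (T = sqrt(6 + 6) = sqrt(12) = 2*sqrt(3) ≈ 3.4641)
A(1, -2*1)*(T - 2) = (3/2 + (1/2)*1*(-2*1))*(2*sqrt(3) - 2) = (3/2 + (1/2)*1*(-2))*(-2 + 2*sqrt(3)) = (3/2 - 1)*(-2 + 2*sqrt(3)) = (-2 + 2*sqrt(3))/2 = -1 + sqrt(3)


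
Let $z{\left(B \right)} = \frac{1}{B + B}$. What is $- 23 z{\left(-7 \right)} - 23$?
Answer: $- \frac{299}{14} \approx -21.357$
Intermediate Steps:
$z{\left(B \right)} = \frac{1}{2 B}$
$- 23 z{\left(-7 \right)} - 23 = - 23 \frac{1}{2 \left(-7\right)} - 23 = - 23 \cdot \frac{1}{2} \left(- \frac{1}{7}\right) - 23 = \left(-23\right) \left(- \frac{1}{14}\right) - 23 = \frac{23}{14} - 23 = - \frac{299}{14}$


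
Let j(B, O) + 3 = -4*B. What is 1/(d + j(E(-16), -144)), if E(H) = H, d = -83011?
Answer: -1/82950 ≈ -1.2055e-5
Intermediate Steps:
j(B, O) = -3 - 4*B
1/(d + j(E(-16), -144)) = 1/(-83011 + (-3 - 4*(-16))) = 1/(-83011 + (-3 + 64)) = 1/(-83011 + 61) = 1/(-82950) = -1/82950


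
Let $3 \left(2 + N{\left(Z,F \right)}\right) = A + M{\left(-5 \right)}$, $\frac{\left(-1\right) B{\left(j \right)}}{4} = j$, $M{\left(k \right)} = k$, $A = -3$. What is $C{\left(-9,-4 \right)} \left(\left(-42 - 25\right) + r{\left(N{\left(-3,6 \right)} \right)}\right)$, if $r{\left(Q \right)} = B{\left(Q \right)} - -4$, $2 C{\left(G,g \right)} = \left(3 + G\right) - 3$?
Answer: $\frac{399}{2} \approx 199.5$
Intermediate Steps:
$B{\left(j \right)} = - 4 j$
$C{\left(G,g \right)} = \frac{G}{2}$ ($C{\left(G,g \right)} = \frac{\left(3 + G\right) - 3}{2} = \frac{G}{2}$)
$N{\left(Z,F \right)} = - \frac{14}{3}$ ($N{\left(Z,F \right)} = -2 + \frac{-3 - 5}{3} = -2 + \frac{1}{3} \left(-8\right) = -2 - \frac{8}{3} = - \frac{14}{3}$)
$r{\left(Q \right)} = 4 - 4 Q$ ($r{\left(Q \right)} = - 4 Q - -4 = - 4 Q + 4 = 4 - 4 Q$)
$C{\left(-9,-4 \right)} \left(\left(-42 - 25\right) + r{\left(N{\left(-3,6 \right)} \right)}\right) = \frac{1}{2} \left(-9\right) \left(\left(-42 - 25\right) + \left(4 - - \frac{56}{3}\right)\right) = - \frac{9 \left(\left(-42 - 25\right) + \left(4 + \frac{56}{3}\right)\right)}{2} = - \frac{9 \left(-67 + \frac{68}{3}\right)}{2} = \left(- \frac{9}{2}\right) \left(- \frac{133}{3}\right) = \frac{399}{2}$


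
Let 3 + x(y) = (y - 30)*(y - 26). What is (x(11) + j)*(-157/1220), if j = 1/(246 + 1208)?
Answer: -64374553/1773880 ≈ -36.290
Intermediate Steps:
j = 1/1454 ≈ 0.00068776
x(y) = -3 + (-30 + y)*(-26 + y) (x(y) = -3 + (y - 30)*(y - 26) = -3 + (-30 + y)*(-26 + y))
(x(11) + j)*(-157/1220) = ((777 + 11² - 56*11) + 1/1454)*(-157/1220) = ((777 + 121 - 616) + 1/1454)*(-157*1/1220) = (282 + 1/1454)*(-157/1220) = (410029/1454)*(-157/1220) = -64374553/1773880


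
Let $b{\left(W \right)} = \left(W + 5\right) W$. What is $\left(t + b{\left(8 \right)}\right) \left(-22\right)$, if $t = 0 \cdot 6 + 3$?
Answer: $-2354$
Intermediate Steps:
$t = 3$ ($t = 0 + 3 = 3$)
$b{\left(W \right)} = W \left(5 + W\right)$ ($b{\left(W \right)} = \left(5 + W\right) W = W \left(5 + W\right)$)
$\left(t + b{\left(8 \right)}\right) \left(-22\right) = \left(3 + 8 \left(5 + 8\right)\right) \left(-22\right) = \left(3 + 8 \cdot 13\right) \left(-22\right) = \left(3 + 104\right) \left(-22\right) = 107 \left(-22\right) = -2354$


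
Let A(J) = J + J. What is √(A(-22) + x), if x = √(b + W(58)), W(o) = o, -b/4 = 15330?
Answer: √(-44 + I*√61262) ≈ 10.183 + 12.153*I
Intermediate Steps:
b = -61320 (b = -4*15330 = -61320)
A(J) = 2*J
x = I*√61262 (x = √(-61320 + 58) = √(-61262) = I*√61262 ≈ 247.51*I)
√(A(-22) + x) = √(2*(-22) + I*√61262) = √(-44 + I*√61262)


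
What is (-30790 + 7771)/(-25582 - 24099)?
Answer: 23019/49681 ≈ 0.46334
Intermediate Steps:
(-30790 + 7771)/(-25582 - 24099) = -23019/(-49681) = -23019*(-1/49681) = 23019/49681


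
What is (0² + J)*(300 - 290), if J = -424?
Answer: -4240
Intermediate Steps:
(0² + J)*(300 - 290) = (0² - 424)*(300 - 290) = (0 - 424)*10 = -424*10 = -4240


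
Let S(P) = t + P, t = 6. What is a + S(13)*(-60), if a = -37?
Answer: -1177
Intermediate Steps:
S(P) = 6 + P
a + S(13)*(-60) = -37 + (6 + 13)*(-60) = -37 + 19*(-60) = -37 - 1140 = -1177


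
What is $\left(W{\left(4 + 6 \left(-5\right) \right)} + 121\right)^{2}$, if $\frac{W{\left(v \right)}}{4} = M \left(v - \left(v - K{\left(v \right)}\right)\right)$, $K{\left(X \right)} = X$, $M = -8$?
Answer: $908209$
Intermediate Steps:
$W{\left(v \right)} = - 32 v$ ($W{\left(v \right)} = 4 \left(- 8 \left(v + \left(v - v\right)\right)\right) = 4 \left(- 8 \left(v + 0\right)\right) = 4 \left(- 8 v\right) = - 32 v$)
$\left(W{\left(4 + 6 \left(-5\right) \right)} + 121\right)^{2} = \left(- 32 \left(4 + 6 \left(-5\right)\right) + 121\right)^{2} = \left(- 32 \left(4 - 30\right) + 121\right)^{2} = \left(\left(-32\right) \left(-26\right) + 121\right)^{2} = \left(832 + 121\right)^{2} = 953^{2} = 908209$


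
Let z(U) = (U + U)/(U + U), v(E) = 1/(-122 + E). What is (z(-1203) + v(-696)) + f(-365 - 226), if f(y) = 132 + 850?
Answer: 804093/818 ≈ 983.00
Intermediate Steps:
z(U) = 1 (z(U) = (2*U)/((2*U)) = (2*U)*(1/(2*U)) = 1)
f(y) = 982
(z(-1203) + v(-696)) + f(-365 - 226) = (1 + 1/(-122 - 696)) + 982 = (1 + 1/(-818)) + 982 = (1 - 1/818) + 982 = 817/818 + 982 = 804093/818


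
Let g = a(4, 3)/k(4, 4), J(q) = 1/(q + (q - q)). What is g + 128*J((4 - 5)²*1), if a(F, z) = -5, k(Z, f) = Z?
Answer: 507/4 ≈ 126.75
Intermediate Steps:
J(q) = 1/q (J(q) = 1/(q + 0) = 1/q)
g = -5/4 ≈ -1.2500
g + 128*J((4 - 5)²*1) = -5/4 + 128/(((4 - 5)²*1)) = -5/4 + 128/(((-1)²*1)) = -5/4 + 128/((1*1)) = -5/4 + 128/1 = -5/4 + 128*1 = -5/4 + 128 = 507/4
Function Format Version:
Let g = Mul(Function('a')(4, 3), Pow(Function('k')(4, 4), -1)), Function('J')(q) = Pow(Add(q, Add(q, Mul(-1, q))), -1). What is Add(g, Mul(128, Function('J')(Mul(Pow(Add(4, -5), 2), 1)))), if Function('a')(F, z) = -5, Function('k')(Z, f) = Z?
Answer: Rational(507, 4) ≈ 126.75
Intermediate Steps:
Function('J')(q) = Pow(q, -1) (Function('J')(q) = Pow(Add(q, 0), -1) = Pow(q, -1))
g = Rational(-5, 4) (g = Mul(-5, Pow(4, -1)) = Mul(-5, Rational(1, 4)) = Rational(-5, 4) ≈ -1.2500)
Add(g, Mul(128, Function('J')(Mul(Pow(Add(4, -5), 2), 1)))) = Add(Rational(-5, 4), Mul(128, Pow(Mul(Pow(Add(4, -5), 2), 1), -1))) = Add(Rational(-5, 4), Mul(128, Pow(Mul(Pow(-1, 2), 1), -1))) = Add(Rational(-5, 4), Mul(128, Pow(Mul(1, 1), -1))) = Add(Rational(-5, 4), Mul(128, Pow(1, -1))) = Add(Rational(-5, 4), Mul(128, 1)) = Add(Rational(-5, 4), 128) = Rational(507, 4)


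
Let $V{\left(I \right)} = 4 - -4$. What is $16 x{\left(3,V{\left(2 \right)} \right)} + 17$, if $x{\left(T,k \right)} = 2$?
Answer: $49$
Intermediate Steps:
$V{\left(I \right)} = 8$ ($V{\left(I \right)} = 4 + 4 = 8$)
$16 x{\left(3,V{\left(2 \right)} \right)} + 17 = 16 \cdot 2 + 17 = 32 + 17 = 49$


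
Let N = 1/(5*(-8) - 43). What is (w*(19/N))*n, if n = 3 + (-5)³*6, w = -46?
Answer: -54188874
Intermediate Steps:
n = -747 (n = 3 - 125*6 = 3 - 750 = -747)
N = -1/83 (N = 1/(-40 - 43) = 1/(-83) = -1/83 ≈ -0.012048)
(w*(19/N))*n = -874/(-1/83)*(-747) = -874*(-83)*(-747) = -46*(-1577)*(-747) = 72542*(-747) = -54188874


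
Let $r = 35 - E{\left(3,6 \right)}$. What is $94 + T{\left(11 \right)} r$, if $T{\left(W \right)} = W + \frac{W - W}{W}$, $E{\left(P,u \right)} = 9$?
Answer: $380$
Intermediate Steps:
$r = 26$ ($r = 35 - 9 = 26$)
$T{\left(W \right)} = W$ ($T{\left(W \right)} = W + \frac{0}{W} = W + 0 = W$)
$94 + T{\left(11 \right)} r = 94 + 11 \cdot 26 = 94 + 286 = 380$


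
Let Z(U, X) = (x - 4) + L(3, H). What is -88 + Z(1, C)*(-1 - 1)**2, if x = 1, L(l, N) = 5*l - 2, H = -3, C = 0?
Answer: -48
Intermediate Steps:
L(l, N) = -2 + 5*l
Z(U, X) = 10 (Z(U, X) = (1 - 4) + (-2 + 5*3) = -3 + (-2 + 15) = -3 + 13 = 10)
-88 + Z(1, C)*(-1 - 1)**2 = -88 + 10*(-1 - 1)**2 = -88 + 10*(-2)**2 = -88 + 10*4 = -88 + 40 = -48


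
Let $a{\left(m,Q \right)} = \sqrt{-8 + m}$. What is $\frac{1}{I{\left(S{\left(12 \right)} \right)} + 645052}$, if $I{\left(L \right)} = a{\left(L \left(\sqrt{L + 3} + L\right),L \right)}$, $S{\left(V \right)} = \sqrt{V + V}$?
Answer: $\frac{1}{645052 + \sqrt{2} \sqrt{8 + \sqrt{6} \sqrt{3 + 2 \sqrt{6}}}} \approx 1.5503 \cdot 10^{-6}$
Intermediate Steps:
$S{\left(V \right)} = \sqrt{2} \sqrt{V}$ ($S{\left(V \right)} = \sqrt{2 V} = \sqrt{2} \sqrt{V}$)
$I{\left(L \right)} = \sqrt{-8 + L \left(L + \sqrt{3 + L}\right)}$ ($I{\left(L \right)} = \sqrt{-8 + L \left(\sqrt{L + 3} + L\right)} = \sqrt{-8 + L \left(\sqrt{3 + L} + L\right)} = \sqrt{-8 + L \left(L + \sqrt{3 + L}\right)}$)
$\frac{1}{I{\left(S{\left(12 \right)} \right)} + 645052} = \frac{1}{\sqrt{-8 + \sqrt{2} \sqrt{12} \left(\sqrt{2} \sqrt{12} + \sqrt{3 + \sqrt{2} \sqrt{12}}\right)} + 645052} = \frac{1}{\sqrt{-8 + \sqrt{2} \cdot 2 \sqrt{3} \left(\sqrt{2} \cdot 2 \sqrt{3} + \sqrt{3 + \sqrt{2} \cdot 2 \sqrt{3}}\right)} + 645052} = \frac{1}{\sqrt{-8 + 2 \sqrt{6} \left(2 \sqrt{6} + \sqrt{3 + 2 \sqrt{6}}\right)} + 645052} = \frac{1}{\sqrt{-8 + 2 \sqrt{6} \left(\sqrt{3 + 2 \sqrt{6}} + 2 \sqrt{6}\right)} + 645052} = \frac{1}{645052 + \sqrt{-8 + 2 \sqrt{6} \left(\sqrt{3 + 2 \sqrt{6}} + 2 \sqrt{6}\right)}}$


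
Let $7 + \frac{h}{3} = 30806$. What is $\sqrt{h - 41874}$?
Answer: $\sqrt{50523} \approx 224.77$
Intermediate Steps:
$h = 92397$ ($h = -21 + 3 \cdot 30806 = -21 + 92418 = 92397$)
$\sqrt{h - 41874} = \sqrt{92397 - 41874} = \sqrt{50523}$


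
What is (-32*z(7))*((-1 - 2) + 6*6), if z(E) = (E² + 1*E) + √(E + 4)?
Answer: -59136 - 1056*√11 ≈ -62638.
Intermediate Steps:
z(E) = E + E² + √(4 + E) (z(E) = (E² + E) + √(4 + E) = (E + E²) + √(4 + E) = E + E² + √(4 + E))
(-32*z(7))*((-1 - 2) + 6*6) = (-32*(7 + 7² + √(4 + 7)))*((-1 - 2) + 6*6) = (-32*(7 + 49 + √11))*(-3 + 36) = -32*(56 + √11)*33 = (-1792 - 32*√11)*33 = -59136 - 1056*√11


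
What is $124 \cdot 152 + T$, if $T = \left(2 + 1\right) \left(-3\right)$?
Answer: $18839$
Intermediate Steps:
$T = -9$ ($T = 3 \left(-3\right) = -9$)
$124 \cdot 152 + T = 124 \cdot 152 - 9 = 18848 - 9 = 18839$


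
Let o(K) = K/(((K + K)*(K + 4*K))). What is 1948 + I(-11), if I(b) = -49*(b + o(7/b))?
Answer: 24947/10 ≈ 2494.7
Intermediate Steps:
o(K) = 1/(10*K) (o(K) = K/(((2*K)*(5*K))) = K/((10*K²)) = K*(1/(10*K²)) = 1/(10*K))
I(b) = -497*b/10 (I(b) = -49*(b + 1/(10*((7/b)))) = -49*(b + (b/7)/10) = -49*(b + b/70) = -497*b/10)
1948 + I(-11) = 1948 - 497/10*(-11) = 1948 + 5467/10 = 24947/10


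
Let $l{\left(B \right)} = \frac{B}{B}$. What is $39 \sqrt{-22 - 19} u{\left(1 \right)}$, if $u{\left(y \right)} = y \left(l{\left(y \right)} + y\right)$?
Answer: $78 i \sqrt{41} \approx 499.44 i$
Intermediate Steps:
$l{\left(B \right)} = 1$
$u{\left(y \right)} = y \left(1 + y\right)$
$39 \sqrt{-22 - 19} u{\left(1 \right)} = 39 \sqrt{-22 - 19} \cdot 1 \left(1 + 1\right) = 39 \sqrt{-41} \cdot 1 \cdot 2 = 39 i \sqrt{41} \cdot 2 = 78 i \sqrt{41}$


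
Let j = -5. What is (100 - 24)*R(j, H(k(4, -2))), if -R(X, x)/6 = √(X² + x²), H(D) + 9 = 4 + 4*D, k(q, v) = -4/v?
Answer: -456*√34 ≈ -2658.9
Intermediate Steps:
H(D) = -5 + 4*D (H(D) = -9 + (4 + 4*D) = -5 + 4*D)
R(X, x) = -6*√(X² + x²)
(100 - 24)*R(j, H(k(4, -2))) = (100 - 24)*(-6*√((-5)² + (-5 + 4*(-4/(-2)))²)) = 76*(-6*√(25 + (-5 + 4*(-4*(-½)))²)) = 76*(-6*√(25 + (-5 + 4*2)²)) = 76*(-6*√(25 + (-5 + 8)²)) = 76*(-6*√(25 + 3²)) = 76*(-6*√(25 + 9)) = 76*(-6*√34) = -456*√34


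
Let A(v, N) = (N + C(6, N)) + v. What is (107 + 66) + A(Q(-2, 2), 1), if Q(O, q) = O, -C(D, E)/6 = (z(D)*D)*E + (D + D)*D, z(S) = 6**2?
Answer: -1556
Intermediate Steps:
z(S) = 36
C(D, E) = -12*D**2 - 216*D*E (C(D, E) = -6*((36*D)*E + (D + D)*D) = -6*(36*D*E + (2*D)*D) = -6*(36*D*E + 2*D**2) = -6*(2*D**2 + 36*D*E) = -12*D**2 - 216*D*E)
A(v, N) = -432 + v - 1295*N (A(v, N) = (N - 12*6*(6 + 18*N)) + v = (N + (-432 - 1296*N)) + v = (-432 - 1295*N) + v = -432 + v - 1295*N)
(107 + 66) + A(Q(-2, 2), 1) = (107 + 66) + (-432 - 2 - 1295*1) = 173 + (-432 - 2 - 1295) = 173 - 1729 = -1556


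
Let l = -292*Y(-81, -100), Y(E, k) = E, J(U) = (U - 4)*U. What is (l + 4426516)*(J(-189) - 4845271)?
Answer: -21399941177392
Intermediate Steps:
J(U) = U*(-4 + U) (J(U) = (-4 + U)*U = U*(-4 + U))
l = 23652 (l = -292*(-81) = 23652)
(l + 4426516)*(J(-189) - 4845271) = (23652 + 4426516)*(-189*(-4 - 189) - 4845271) = 4450168*(-189*(-193) - 4845271) = 4450168*(36477 - 4845271) = 4450168*(-4808794) = -21399941177392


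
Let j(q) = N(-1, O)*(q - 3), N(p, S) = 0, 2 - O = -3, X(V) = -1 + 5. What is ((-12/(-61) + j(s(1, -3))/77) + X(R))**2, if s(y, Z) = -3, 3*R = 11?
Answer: 65536/3721 ≈ 17.612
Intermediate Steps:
R = 11/3 (R = (1/3)*11 = 11/3 ≈ 3.6667)
X(V) = 4
O = 5 (O = 2 - 1*(-3) = 2 + 3 = 5)
j(q) = 0 (j(q) = 0*(q - 3) = 0*(-3 + q) = 0)
((-12/(-61) + j(s(1, -3))/77) + X(R))**2 = ((-12/(-61) + 0/77) + 4)**2 = ((-12*(-1/61) + 0*(1/77)) + 4)**2 = ((12/61 + 0) + 4)**2 = (12/61 + 4)**2 = (256/61)**2 = 65536/3721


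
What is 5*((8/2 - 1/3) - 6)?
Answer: -35/3 ≈ -11.667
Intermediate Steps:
5*((8/2 - 1/3) - 6) = 5*((8*(½) - 1*⅓) - 6) = 5*((4 - ⅓) - 6) = 5*(11/3 - 6) = 5*(-7/3) = -35/3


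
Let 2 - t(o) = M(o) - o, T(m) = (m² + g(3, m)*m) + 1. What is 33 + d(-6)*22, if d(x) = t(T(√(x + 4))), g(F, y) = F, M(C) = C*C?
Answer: 429 + 198*I*√2 ≈ 429.0 + 280.01*I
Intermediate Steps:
M(C) = C²
T(m) = 1 + m² + 3*m (T(m) = (m² + 3*m) + 1 = 1 + m² + 3*m)
t(o) = 2 + o - o² (t(o) = 2 - (o² - o) = 2 + (o - o²) = 2 + o - o²)
d(x) = 7 + x - (5 + x + 3*√(4 + x))² + 3*√(4 + x) (d(x) = 2 + (1 + (√(x + 4))² + 3*√(x + 4)) - (1 + (√(x + 4))² + 3*√(x + 4))² = 2 + (1 + (√(4 + x))² + 3*√(4 + x)) - (1 + (√(4 + x))² + 3*√(4 + x))² = 2 + (1 + (4 + x) + 3*√(4 + x)) - (1 + (4 + x) + 3*√(4 + x))² = 2 + (5 + x + 3*√(4 + x)) - (5 + x + 3*√(4 + x))² = 7 + x - (5 + x + 3*√(4 + x))² + 3*√(4 + x))
33 + d(-6)*22 = 33 + (7 - 6 - (5 - 6 + 3*√(4 - 6))² + 3*√(4 - 6))*22 = 33 + (7 - 6 - (5 - 6 + 3*√(-2))² + 3*√(-2))*22 = 33 + (7 - 6 - (5 - 6 + 3*(I*√2))² + 3*(I*√2))*22 = 33 + (7 - 6 - (5 - 6 + 3*I*√2)² + 3*I*√2)*22 = 33 + (7 - 6 - (-1 + 3*I*√2)² + 3*I*√2)*22 = 33 + (1 - (-1 + 3*I*√2)² + 3*I*√2)*22 = 33 + (22 - 22*(-1 + 3*I*√2)² + 66*I*√2) = 55 - 22*(-1 + 3*I*√2)² + 66*I*√2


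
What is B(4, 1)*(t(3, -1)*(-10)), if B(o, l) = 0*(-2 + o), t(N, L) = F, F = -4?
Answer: 0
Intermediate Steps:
t(N, L) = -4
B(o, l) = 0
B(4, 1)*(t(3, -1)*(-10)) = 0*(-4*(-10)) = 0*40 = 0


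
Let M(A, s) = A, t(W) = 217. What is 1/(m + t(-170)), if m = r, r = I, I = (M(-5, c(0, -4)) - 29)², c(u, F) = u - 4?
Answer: 1/1373 ≈ 0.00072833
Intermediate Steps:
c(u, F) = -4 + u
I = 1156 (I = (-5 - 29)² = (-34)² = 1156)
r = 1156
m = 1156
1/(m + t(-170)) = 1/(1156 + 217) = 1/1373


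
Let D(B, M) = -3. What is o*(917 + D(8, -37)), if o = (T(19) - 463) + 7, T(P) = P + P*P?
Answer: -69464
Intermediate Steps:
T(P) = P + P²
o = -76 (o = (19*(1 + 19) - 463) + 7 = (19*20 - 463) + 7 = (380 - 463) + 7 = -83 + 7 = -76)
o*(917 + D(8, -37)) = -76*(917 - 3) = -76*914 = -69464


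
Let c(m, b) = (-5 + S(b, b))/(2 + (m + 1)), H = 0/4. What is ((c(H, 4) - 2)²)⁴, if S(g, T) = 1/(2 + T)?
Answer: 318644812890625/11019960576 ≈ 28915.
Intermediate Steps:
H = 0 (H = 0*(¼) = 0)
c(m, b) = (-5 + 1/(2 + b))/(3 + m) (c(m, b) = (-5 + 1/(2 + b))/(2 + (m + 1)) = (-5 + 1/(2 + b))/(2 + (1 + m)) = (-5 + 1/(2 + b))/(3 + m))
((c(H, 4) - 2)²)⁴ = (((-9 - 5*4)/((2 + 4)*(3 + 0)) - 2)²)⁴ = (((-9 - 20)/(6*3) - 2)²)⁴ = (((⅙)*(⅓)*(-29) - 2)²)⁴ = ((-29/18 - 2)²)⁴ = ((-65/18)²)⁴ = (4225/324)⁴ = 318644812890625/11019960576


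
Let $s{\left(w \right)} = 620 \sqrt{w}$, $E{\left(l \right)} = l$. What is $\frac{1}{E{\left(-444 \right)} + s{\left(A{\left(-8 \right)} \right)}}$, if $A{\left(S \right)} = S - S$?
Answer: $- \frac{1}{444} \approx -0.0022523$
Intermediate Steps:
$A{\left(S \right)} = 0$
$\frac{1}{E{\left(-444 \right)} + s{\left(A{\left(-8 \right)} \right)}} = \frac{1}{-444 + 620 \sqrt{0}} = \frac{1}{-444 + 620 \cdot 0} = \frac{1}{-444 + 0} = \frac{1}{-444} = - \frac{1}{444}$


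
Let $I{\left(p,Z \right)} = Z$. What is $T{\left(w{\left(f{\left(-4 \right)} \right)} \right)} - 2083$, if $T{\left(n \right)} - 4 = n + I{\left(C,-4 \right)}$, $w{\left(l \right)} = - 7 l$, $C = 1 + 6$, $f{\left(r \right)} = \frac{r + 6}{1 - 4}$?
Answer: $- \frac{6235}{3} \approx -2078.3$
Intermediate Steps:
$f{\left(r \right)} = -2 - \frac{r}{3}$ ($f{\left(r \right)} = \frac{6 + r}{-3} = \left(6 + r\right) \left(- \frac{1}{3}\right) = -2 - \frac{r}{3}$)
$C = 7$
$T{\left(n \right)} = n$ ($T{\left(n \right)} = 4 + \left(n - 4\right) = 4 + \left(-4 + n\right) = n$)
$T{\left(w{\left(f{\left(-4 \right)} \right)} \right)} - 2083 = - 7 \left(-2 - - \frac{4}{3}\right) - 2083 = - 7 \left(-2 + \frac{4}{3}\right) - 2083 = \left(-7\right) \left(- \frac{2}{3}\right) - 2083 = \frac{14}{3} - 2083 = - \frac{6235}{3}$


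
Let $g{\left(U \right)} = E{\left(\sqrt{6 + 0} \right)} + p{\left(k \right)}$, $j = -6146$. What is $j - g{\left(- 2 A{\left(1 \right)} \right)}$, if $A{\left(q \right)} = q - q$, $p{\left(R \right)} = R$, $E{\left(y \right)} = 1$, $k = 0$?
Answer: $-6147$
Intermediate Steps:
$A{\left(q \right)} = 0$
$g{\left(U \right)} = 1$ ($g{\left(U \right)} = 1 + 0 = 1$)
$j - g{\left(- 2 A{\left(1 \right)} \right)} = -6146 - 1 = -6147$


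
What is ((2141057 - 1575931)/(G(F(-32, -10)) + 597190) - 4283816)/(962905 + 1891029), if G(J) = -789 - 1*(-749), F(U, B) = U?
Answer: -1279040079637/852113344050 ≈ -1.5010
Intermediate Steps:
G(J) = -40 (G(J) = -789 + 749 = -40)
((2141057 - 1575931)/(G(F(-32, -10)) + 597190) - 4283816)/(962905 + 1891029) = ((2141057 - 1575931)/(-40 + 597190) - 4283816)/(962905 + 1891029) = (565126/597150 - 4283816)/2853934 = (565126*(1/597150) - 4283816)*(1/2853934) = (282563/298575 - 4283816)*(1/2853934) = -1279040079637/298575*1/2853934 = -1279040079637/852113344050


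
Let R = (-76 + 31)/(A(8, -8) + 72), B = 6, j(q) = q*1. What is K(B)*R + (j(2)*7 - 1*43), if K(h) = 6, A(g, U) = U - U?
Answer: -131/4 ≈ -32.750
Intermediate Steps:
j(q) = q
A(g, U) = 0
R = -5/8 (R = (-76 + 31)/(0 + 72) = -45/72 = -45*1/72 = -5/8 ≈ -0.62500)
K(B)*R + (j(2)*7 - 1*43) = 6*(-5/8) + (2*7 - 1*43) = -15/4 + (14 - 43) = -15/4 - 29 = -131/4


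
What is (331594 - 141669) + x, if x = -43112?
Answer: 146813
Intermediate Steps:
(331594 - 141669) + x = (331594 - 141669) - 43112 = 189925 - 43112 = 146813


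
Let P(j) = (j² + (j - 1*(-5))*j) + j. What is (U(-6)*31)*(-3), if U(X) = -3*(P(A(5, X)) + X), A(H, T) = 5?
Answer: 20646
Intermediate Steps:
P(j) = j + j² + j*(5 + j) (P(j) = (j² + (j + 5)*j) + j = (j² + (5 + j)*j) + j = (j² + j*(5 + j)) + j = j + j² + j*(5 + j))
U(X) = -240 - 3*X (U(X) = -3*(2*5*(3 + 5) + X) = -3*(2*5*8 + X) = -3*(80 + X) = -240 - 3*X)
(U(-6)*31)*(-3) = ((-240 - 3*(-6))*31)*(-3) = ((-240 + 18)*31)*(-3) = -222*31*(-3) = -6882*(-3) = 20646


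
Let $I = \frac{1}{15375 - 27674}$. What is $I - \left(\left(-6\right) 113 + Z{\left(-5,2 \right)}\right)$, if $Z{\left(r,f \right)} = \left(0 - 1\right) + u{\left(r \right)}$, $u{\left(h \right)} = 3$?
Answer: $\frac{8314123}{12299} \approx 676.0$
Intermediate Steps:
$I = - \frac{1}{12299}$ ($I = \frac{1}{-12299} = - \frac{1}{12299} \approx -8.1307 \cdot 10^{-5}$)
$Z{\left(r,f \right)} = 2$ ($Z{\left(r,f \right)} = \left(0 - 1\right) + 3 = -1 + 3 = 2$)
$I - \left(\left(-6\right) 113 + Z{\left(-5,2 \right)}\right) = - \frac{1}{12299} - \left(\left(-6\right) 113 + 2\right) = - \frac{1}{12299} - \left(-678 + 2\right) = - \frac{1}{12299} - -676 = - \frac{1}{12299} + 676 = \frac{8314123}{12299}$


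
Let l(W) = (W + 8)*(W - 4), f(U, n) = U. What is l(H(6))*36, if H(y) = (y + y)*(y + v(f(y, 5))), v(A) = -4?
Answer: 23040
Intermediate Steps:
H(y) = 2*y*(-4 + y) (H(y) = (y + y)*(y - 4) = (2*y)*(-4 + y) = 2*y*(-4 + y))
l(W) = (-4 + W)*(8 + W) (l(W) = (8 + W)*(-4 + W) = (-4 + W)*(8 + W))
l(H(6))*36 = (-32 + (2*6*(-4 + 6))² + 4*(2*6*(-4 + 6)))*36 = (-32 + (2*6*2)² + 4*(2*6*2))*36 = (-32 + 24² + 4*24)*36 = (-32 + 576 + 96)*36 = 640*36 = 23040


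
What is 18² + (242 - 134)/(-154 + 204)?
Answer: 8154/25 ≈ 326.16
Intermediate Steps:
18² + (242 - 134)/(-154 + 204) = 324 + 108/50 = 324 + 108*(1/50) = 324 + 54/25 = 8154/25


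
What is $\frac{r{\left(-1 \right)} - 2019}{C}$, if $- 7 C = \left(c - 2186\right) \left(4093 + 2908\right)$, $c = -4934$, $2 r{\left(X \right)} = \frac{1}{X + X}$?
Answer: $- \frac{56539}{199388480} \approx -0.00028356$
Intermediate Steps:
$r{\left(X \right)} = \frac{1}{4 X}$ ($r{\left(X \right)} = \frac{1}{2 \left(X + X\right)} = \frac{1}{2 \cdot 2 X} = \frac{\frac{1}{2} \frac{1}{X}}{2} = \frac{1}{4 X}$)
$C = \frac{49847120}{7}$ ($C = - \frac{\left(-4934 - 2186\right) \left(4093 + 2908\right)}{7} = - \frac{\left(-7120\right) 7001}{7} = \left(- \frac{1}{7}\right) \left(-49847120\right) = \frac{49847120}{7} \approx 7.121 \cdot 10^{6}$)
$\frac{r{\left(-1 \right)} - 2019}{C} = \frac{\frac{1}{4 \left(-1\right)} - 2019}{\frac{49847120}{7}} = \left(\frac{1}{4} \left(-1\right) - 2019\right) \frac{7}{49847120} = \left(- \frac{1}{4} - 2019\right) \frac{7}{49847120} = \left(- \frac{8077}{4}\right) \frac{7}{49847120} = - \frac{56539}{199388480}$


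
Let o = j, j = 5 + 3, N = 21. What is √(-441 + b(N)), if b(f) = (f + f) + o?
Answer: I*√391 ≈ 19.774*I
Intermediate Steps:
j = 8
o = 8
b(f) = 8 + 2*f (b(f) = (f + f) + 8 = 2*f + 8 = 8 + 2*f)
√(-441 + b(N)) = √(-441 + (8 + 2*21)) = √(-441 + (8 + 42)) = √(-441 + 50) = √(-391) = I*√391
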